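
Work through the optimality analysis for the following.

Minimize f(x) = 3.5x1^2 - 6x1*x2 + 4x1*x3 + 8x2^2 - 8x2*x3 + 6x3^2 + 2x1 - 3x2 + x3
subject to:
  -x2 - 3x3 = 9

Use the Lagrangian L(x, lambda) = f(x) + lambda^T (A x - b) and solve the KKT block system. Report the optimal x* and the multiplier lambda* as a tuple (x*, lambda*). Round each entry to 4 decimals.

Form the Lagrangian:
  L(x, lambda) = (1/2) x^T Q x + c^T x + lambda^T (A x - b)
Stationarity (grad_x L = 0): Q x + c + A^T lambda = 0.
Primal feasibility: A x = b.

This gives the KKT block system:
  [ Q   A^T ] [ x     ]   [-c ]
  [ A    0  ] [ lambda ] = [ b ]

Solving the linear system:
  x*      = (-0.1229, -1.4809, -2.5064)
  lambda* = (-5.9068)
  f(x*)   = 27.4258

x* = (-0.1229, -1.4809, -2.5064), lambda* = (-5.9068)


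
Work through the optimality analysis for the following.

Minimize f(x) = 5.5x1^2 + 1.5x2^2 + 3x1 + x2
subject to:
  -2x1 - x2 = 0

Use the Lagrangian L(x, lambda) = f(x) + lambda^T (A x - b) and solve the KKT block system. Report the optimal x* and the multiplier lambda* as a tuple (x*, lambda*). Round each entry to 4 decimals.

Form the Lagrangian:
  L(x, lambda) = (1/2) x^T Q x + c^T x + lambda^T (A x - b)
Stationarity (grad_x L = 0): Q x + c + A^T lambda = 0.
Primal feasibility: A x = b.

This gives the KKT block system:
  [ Q   A^T ] [ x     ]   [-c ]
  [ A    0  ] [ lambda ] = [ b ]

Solving the linear system:
  x*      = (-0.0435, 0.087)
  lambda* = (1.2609)
  f(x*)   = -0.0217

x* = (-0.0435, 0.087), lambda* = (1.2609)


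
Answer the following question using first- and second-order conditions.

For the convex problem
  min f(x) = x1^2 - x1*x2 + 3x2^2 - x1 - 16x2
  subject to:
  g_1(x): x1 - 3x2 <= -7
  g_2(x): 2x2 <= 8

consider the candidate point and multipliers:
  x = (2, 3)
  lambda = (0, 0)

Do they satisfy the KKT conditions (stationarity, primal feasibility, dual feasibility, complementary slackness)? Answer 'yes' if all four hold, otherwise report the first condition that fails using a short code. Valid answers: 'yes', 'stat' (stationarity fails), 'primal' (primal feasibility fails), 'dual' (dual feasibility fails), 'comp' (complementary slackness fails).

Gradient of f: grad f(x) = Q x + c = (0, 0)
Constraint values g_i(x) = a_i^T x - b_i:
  g_1((2, 3)) = 0
  g_2((2, 3)) = -2
Stationarity residual: grad f(x) + sum_i lambda_i a_i = (0, 0)
  -> stationarity OK
Primal feasibility (all g_i <= 0): OK
Dual feasibility (all lambda_i >= 0): OK
Complementary slackness (lambda_i * g_i(x) = 0 for all i): OK

Verdict: yes, KKT holds.

yes


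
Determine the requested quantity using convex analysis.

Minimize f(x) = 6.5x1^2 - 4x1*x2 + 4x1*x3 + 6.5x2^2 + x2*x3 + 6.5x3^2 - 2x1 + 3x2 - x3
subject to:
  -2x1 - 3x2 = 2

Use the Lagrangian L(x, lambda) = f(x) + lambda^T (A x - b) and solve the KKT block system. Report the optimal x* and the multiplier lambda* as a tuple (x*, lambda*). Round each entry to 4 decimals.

Form the Lagrangian:
  L(x, lambda) = (1/2) x^T Q x + c^T x + lambda^T (A x - b)
Stationarity (grad_x L = 0): Q x + c + A^T lambda = 0.
Primal feasibility: A x = b.

This gives the KKT block system:
  [ Q   A^T ] [ x     ]   [-c ]
  [ A    0  ] [ lambda ] = [ b ]

Solving the linear system:
  x*      = (-0.2095, -0.527, 0.1819)
  lambda* = (-0.9438)
  f(x*)   = 0.2718

x* = (-0.2095, -0.527, 0.1819), lambda* = (-0.9438)


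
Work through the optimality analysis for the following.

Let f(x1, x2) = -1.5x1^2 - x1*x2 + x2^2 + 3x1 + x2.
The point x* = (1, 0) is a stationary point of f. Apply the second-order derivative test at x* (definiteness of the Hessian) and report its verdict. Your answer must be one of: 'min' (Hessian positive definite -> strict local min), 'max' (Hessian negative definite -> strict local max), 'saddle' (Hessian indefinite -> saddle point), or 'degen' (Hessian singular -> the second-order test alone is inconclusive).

Compute the Hessian H = grad^2 f:
  H = [[-3, -1], [-1, 2]]
Verify stationarity: grad f(x*) = H x* + g = (0, 0).
Eigenvalues of H: -3.1926, 2.1926.
Eigenvalues have mixed signs, so H is indefinite -> x* is a saddle point.

saddle


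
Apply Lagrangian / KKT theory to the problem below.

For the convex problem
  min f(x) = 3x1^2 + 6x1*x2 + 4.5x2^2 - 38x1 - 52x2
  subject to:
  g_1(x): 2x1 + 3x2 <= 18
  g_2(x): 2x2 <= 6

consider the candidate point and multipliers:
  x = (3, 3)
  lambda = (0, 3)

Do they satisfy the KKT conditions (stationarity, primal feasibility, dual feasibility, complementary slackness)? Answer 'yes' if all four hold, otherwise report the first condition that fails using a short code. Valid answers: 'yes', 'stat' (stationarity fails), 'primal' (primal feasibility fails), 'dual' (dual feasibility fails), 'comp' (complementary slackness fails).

Gradient of f: grad f(x) = Q x + c = (-2, -7)
Constraint values g_i(x) = a_i^T x - b_i:
  g_1((3, 3)) = -3
  g_2((3, 3)) = 0
Stationarity residual: grad f(x) + sum_i lambda_i a_i = (-2, -1)
  -> stationarity FAILS
Primal feasibility (all g_i <= 0): OK
Dual feasibility (all lambda_i >= 0): OK
Complementary slackness (lambda_i * g_i(x) = 0 for all i): OK

Verdict: the first failing condition is stationarity -> stat.

stat


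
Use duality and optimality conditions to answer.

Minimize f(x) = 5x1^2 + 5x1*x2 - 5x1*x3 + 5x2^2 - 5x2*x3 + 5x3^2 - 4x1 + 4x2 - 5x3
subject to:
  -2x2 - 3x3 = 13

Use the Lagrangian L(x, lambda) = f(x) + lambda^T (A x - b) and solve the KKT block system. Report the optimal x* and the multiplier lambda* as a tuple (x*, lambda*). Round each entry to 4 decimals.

Form the Lagrangian:
  L(x, lambda) = (1/2) x^T Q x + c^T x + lambda^T (A x - b)
Stationarity (grad_x L = 0): Q x + c + A^T lambda = 0.
Primal feasibility: A x = b.

This gives the KKT block system:
  [ Q   A^T ] [ x     ]   [-c ]
  [ A    0  ] [ lambda ] = [ b ]

Solving the linear system:
  x*      = (0.7725, -3.0471, -2.302)
  lambda* = (-5.549)
  f(x*)   = 34.1843

x* = (0.7725, -3.0471, -2.302), lambda* = (-5.549)


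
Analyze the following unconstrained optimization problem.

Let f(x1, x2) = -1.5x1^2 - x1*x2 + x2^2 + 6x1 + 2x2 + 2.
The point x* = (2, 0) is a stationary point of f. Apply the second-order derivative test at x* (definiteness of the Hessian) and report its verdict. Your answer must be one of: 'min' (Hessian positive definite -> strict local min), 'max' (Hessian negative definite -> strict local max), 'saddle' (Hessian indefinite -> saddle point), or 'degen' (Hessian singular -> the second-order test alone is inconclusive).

Compute the Hessian H = grad^2 f:
  H = [[-3, -1], [-1, 2]]
Verify stationarity: grad f(x*) = H x* + g = (0, 0).
Eigenvalues of H: -3.1926, 2.1926.
Eigenvalues have mixed signs, so H is indefinite -> x* is a saddle point.

saddle


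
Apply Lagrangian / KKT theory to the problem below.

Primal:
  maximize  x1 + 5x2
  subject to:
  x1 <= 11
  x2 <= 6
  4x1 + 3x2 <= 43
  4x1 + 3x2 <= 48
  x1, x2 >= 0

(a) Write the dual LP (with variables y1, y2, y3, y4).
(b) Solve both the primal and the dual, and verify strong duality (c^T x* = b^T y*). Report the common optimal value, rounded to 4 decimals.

The standard primal-dual pair for 'max c^T x s.t. A x <= b, x >= 0' is:
  Dual:  min b^T y  s.t.  A^T y >= c,  y >= 0.

So the dual LP is:
  minimize  11y1 + 6y2 + 43y3 + 48y4
  subject to:
    y1 + 4y3 + 4y4 >= 1
    y2 + 3y3 + 3y4 >= 5
    y1, y2, y3, y4 >= 0

Solving the primal: x* = (6.25, 6).
  primal value c^T x* = 36.25.
Solving the dual: y* = (0, 4.25, 0.25, 0).
  dual value b^T y* = 36.25.
Strong duality: c^T x* = b^T y*. Confirmed.

36.25


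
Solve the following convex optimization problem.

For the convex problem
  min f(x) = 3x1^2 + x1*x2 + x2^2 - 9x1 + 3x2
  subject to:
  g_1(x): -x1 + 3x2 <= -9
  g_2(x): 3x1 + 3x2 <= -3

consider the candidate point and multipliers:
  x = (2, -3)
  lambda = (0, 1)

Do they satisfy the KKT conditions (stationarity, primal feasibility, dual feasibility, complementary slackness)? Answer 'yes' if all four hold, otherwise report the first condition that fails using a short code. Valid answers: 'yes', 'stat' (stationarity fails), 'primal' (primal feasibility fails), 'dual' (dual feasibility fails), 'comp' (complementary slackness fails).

Gradient of f: grad f(x) = Q x + c = (0, -1)
Constraint values g_i(x) = a_i^T x - b_i:
  g_1((2, -3)) = -2
  g_2((2, -3)) = 0
Stationarity residual: grad f(x) + sum_i lambda_i a_i = (3, 2)
  -> stationarity FAILS
Primal feasibility (all g_i <= 0): OK
Dual feasibility (all lambda_i >= 0): OK
Complementary slackness (lambda_i * g_i(x) = 0 for all i): OK

Verdict: the first failing condition is stationarity -> stat.

stat


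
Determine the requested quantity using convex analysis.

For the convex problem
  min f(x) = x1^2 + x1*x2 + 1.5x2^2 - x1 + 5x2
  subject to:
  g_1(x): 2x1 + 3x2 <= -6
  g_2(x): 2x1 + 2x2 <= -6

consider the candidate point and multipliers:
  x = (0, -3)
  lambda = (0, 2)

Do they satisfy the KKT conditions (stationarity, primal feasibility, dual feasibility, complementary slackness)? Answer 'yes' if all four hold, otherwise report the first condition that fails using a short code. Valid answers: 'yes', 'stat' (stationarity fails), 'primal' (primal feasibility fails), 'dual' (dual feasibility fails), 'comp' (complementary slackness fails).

Gradient of f: grad f(x) = Q x + c = (-4, -4)
Constraint values g_i(x) = a_i^T x - b_i:
  g_1((0, -3)) = -3
  g_2((0, -3)) = 0
Stationarity residual: grad f(x) + sum_i lambda_i a_i = (0, 0)
  -> stationarity OK
Primal feasibility (all g_i <= 0): OK
Dual feasibility (all lambda_i >= 0): OK
Complementary slackness (lambda_i * g_i(x) = 0 for all i): OK

Verdict: yes, KKT holds.

yes


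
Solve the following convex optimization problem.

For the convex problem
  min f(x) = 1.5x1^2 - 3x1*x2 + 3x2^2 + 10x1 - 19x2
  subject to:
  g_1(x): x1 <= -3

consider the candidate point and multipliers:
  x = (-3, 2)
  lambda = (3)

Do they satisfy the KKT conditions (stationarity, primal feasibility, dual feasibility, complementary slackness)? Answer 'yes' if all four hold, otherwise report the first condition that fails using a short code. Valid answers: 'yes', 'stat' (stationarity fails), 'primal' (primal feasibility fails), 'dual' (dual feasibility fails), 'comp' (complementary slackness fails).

Gradient of f: grad f(x) = Q x + c = (-5, 2)
Constraint values g_i(x) = a_i^T x - b_i:
  g_1((-3, 2)) = 0
Stationarity residual: grad f(x) + sum_i lambda_i a_i = (-2, 2)
  -> stationarity FAILS
Primal feasibility (all g_i <= 0): OK
Dual feasibility (all lambda_i >= 0): OK
Complementary slackness (lambda_i * g_i(x) = 0 for all i): OK

Verdict: the first failing condition is stationarity -> stat.

stat


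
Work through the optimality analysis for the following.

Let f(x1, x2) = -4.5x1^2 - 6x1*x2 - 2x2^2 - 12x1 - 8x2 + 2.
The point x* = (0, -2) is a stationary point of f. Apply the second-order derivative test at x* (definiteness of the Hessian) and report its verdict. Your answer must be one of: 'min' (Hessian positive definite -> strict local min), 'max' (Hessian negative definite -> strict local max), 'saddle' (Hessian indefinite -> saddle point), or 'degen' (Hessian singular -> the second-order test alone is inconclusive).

Compute the Hessian H = grad^2 f:
  H = [[-9, -6], [-6, -4]]
Verify stationarity: grad f(x*) = H x* + g = (0, 0).
Eigenvalues of H: -13, 0.
H has a zero eigenvalue (singular; negative semidefinite but not definite), so H is neither positive definite, negative definite, nor indefinite. The second-order test alone is inconclusive -> degen.
(Indeed, f is constant along the null direction of H through x*, so x* is not a strict local extremum.)

degen


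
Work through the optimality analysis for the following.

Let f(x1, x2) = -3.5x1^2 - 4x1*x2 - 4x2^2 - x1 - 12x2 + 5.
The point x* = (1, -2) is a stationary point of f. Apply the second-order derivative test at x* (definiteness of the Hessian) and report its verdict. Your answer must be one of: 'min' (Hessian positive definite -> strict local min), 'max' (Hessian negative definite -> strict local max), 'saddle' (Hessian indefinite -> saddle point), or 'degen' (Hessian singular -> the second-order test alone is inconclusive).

Compute the Hessian H = grad^2 f:
  H = [[-7, -4], [-4, -8]]
Verify stationarity: grad f(x*) = H x* + g = (0, 0).
Eigenvalues of H: -11.5311, -3.4689.
Both eigenvalues < 0, so H is negative definite -> x* is a strict local max.

max


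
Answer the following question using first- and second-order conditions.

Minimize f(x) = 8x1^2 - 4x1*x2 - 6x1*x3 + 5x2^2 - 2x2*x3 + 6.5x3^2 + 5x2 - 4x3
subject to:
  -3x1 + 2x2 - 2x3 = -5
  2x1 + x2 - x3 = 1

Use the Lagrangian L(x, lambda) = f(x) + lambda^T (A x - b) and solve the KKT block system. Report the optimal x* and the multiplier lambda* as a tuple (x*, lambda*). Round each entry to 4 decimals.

Form the Lagrangian:
  L(x, lambda) = (1/2) x^T Q x + c^T x + lambda^T (A x - b)
Stationarity (grad_x L = 0): Q x + c + A^T lambda = 0.
Primal feasibility: A x = b.

This gives the KKT block system:
  [ Q   A^T ] [ x     ]   [-c ]
  [ A    0  ] [ lambda ] = [ b ]

Solving the linear system:
  x*      = (1, -0.1053, 0.8947)
  lambda* = (2.1053, -2.3684)
  f(x*)   = 4.3947

x* = (1, -0.1053, 0.8947), lambda* = (2.1053, -2.3684)


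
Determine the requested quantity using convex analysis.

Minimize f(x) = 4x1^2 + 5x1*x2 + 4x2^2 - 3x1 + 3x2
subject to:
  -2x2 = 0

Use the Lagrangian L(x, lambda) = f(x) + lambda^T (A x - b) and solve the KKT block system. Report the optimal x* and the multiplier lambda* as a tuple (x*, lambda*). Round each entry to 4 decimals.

Form the Lagrangian:
  L(x, lambda) = (1/2) x^T Q x + c^T x + lambda^T (A x - b)
Stationarity (grad_x L = 0): Q x + c + A^T lambda = 0.
Primal feasibility: A x = b.

This gives the KKT block system:
  [ Q   A^T ] [ x     ]   [-c ]
  [ A    0  ] [ lambda ] = [ b ]

Solving the linear system:
  x*      = (0.375, 0)
  lambda* = (2.4375)
  f(x*)   = -0.5625

x* = (0.375, 0), lambda* = (2.4375)


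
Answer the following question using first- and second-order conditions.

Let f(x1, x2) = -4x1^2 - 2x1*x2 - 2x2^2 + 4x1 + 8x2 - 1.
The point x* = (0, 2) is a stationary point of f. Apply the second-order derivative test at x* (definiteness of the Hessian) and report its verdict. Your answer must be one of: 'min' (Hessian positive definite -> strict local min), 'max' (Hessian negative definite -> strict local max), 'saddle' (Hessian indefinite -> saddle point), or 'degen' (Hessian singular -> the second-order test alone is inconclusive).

Compute the Hessian H = grad^2 f:
  H = [[-8, -2], [-2, -4]]
Verify stationarity: grad f(x*) = H x* + g = (0, 0).
Eigenvalues of H: -8.8284, -3.1716.
Both eigenvalues < 0, so H is negative definite -> x* is a strict local max.

max


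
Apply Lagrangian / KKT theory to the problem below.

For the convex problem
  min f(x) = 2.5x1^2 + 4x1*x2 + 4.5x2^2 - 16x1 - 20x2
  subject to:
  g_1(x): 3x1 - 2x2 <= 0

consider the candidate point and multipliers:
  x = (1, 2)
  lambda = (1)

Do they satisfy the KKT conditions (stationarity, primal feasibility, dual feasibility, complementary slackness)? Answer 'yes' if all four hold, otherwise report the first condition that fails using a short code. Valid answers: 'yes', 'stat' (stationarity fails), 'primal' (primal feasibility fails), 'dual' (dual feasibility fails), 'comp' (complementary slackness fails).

Gradient of f: grad f(x) = Q x + c = (-3, 2)
Constraint values g_i(x) = a_i^T x - b_i:
  g_1((1, 2)) = -1
Stationarity residual: grad f(x) + sum_i lambda_i a_i = (0, 0)
  -> stationarity OK
Primal feasibility (all g_i <= 0): OK
Dual feasibility (all lambda_i >= 0): OK
Complementary slackness (lambda_i * g_i(x) = 0 for all i): FAILS

Verdict: the first failing condition is complementary_slackness -> comp.

comp


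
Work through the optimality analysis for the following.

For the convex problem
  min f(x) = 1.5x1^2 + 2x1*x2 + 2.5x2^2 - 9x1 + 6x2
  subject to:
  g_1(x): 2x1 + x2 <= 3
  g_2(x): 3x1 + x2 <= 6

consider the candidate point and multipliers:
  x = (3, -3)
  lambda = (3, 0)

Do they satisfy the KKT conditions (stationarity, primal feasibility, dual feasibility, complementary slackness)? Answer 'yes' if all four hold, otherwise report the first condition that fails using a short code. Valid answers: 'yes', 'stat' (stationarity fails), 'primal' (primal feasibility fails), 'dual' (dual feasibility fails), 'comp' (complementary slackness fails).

Gradient of f: grad f(x) = Q x + c = (-6, -3)
Constraint values g_i(x) = a_i^T x - b_i:
  g_1((3, -3)) = 0
  g_2((3, -3)) = 0
Stationarity residual: grad f(x) + sum_i lambda_i a_i = (0, 0)
  -> stationarity OK
Primal feasibility (all g_i <= 0): OK
Dual feasibility (all lambda_i >= 0): OK
Complementary slackness (lambda_i * g_i(x) = 0 for all i): OK

Verdict: yes, KKT holds.

yes


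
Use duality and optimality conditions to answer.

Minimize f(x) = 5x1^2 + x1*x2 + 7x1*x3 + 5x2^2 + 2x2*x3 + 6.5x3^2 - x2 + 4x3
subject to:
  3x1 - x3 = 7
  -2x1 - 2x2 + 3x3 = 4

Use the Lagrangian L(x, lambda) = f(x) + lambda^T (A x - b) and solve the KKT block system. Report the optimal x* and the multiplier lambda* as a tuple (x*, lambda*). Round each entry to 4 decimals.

Form the Lagrangian:
  L(x, lambda) = (1/2) x^T Q x + c^T x + lambda^T (A x - b)
Stationarity (grad_x L = 0): Q x + c + A^T lambda = 0.
Primal feasibility: A x = b.

This gives the KKT block system:
  [ Q   A^T ] [ x     ]   [-c ]
  [ A    0  ] [ lambda ] = [ b ]

Solving the linear system:
  x*      = (2.6065, -3.3774, 0.8194)
  lambda* = (-19.6505, -15.2643)
  f(x*)   = 102.6329

x* = (2.6065, -3.3774, 0.8194), lambda* = (-19.6505, -15.2643)


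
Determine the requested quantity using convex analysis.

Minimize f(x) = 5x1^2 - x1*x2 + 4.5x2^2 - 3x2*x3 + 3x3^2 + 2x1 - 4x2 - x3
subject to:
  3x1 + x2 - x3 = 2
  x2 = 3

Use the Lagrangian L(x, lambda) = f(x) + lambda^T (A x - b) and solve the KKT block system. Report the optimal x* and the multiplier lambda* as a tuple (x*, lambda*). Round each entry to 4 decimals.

Form the Lagrangian:
  L(x, lambda) = (1/2) x^T Q x + c^T x + lambda^T (A x - b)
Stationarity (grad_x L = 0): Q x + c + A^T lambda = 0.
Primal feasibility: A x = b.

This gives the KKT block system:
  [ Q   A^T ] [ x     ]   [-c ]
  [ A    0  ] [ lambda ] = [ b ]

Solving the linear system:
  x*      = (0.2031, 3, 1.6094)
  lambda* = (-0.3438, -17.625)
  f(x*)   = 20.1797

x* = (0.2031, 3, 1.6094), lambda* = (-0.3438, -17.625)


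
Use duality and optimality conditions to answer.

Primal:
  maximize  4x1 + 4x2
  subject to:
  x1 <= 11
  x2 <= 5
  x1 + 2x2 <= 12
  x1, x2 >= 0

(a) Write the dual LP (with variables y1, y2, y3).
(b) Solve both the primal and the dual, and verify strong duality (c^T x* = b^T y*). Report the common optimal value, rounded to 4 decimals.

The standard primal-dual pair for 'max c^T x s.t. A x <= b, x >= 0' is:
  Dual:  min b^T y  s.t.  A^T y >= c,  y >= 0.

So the dual LP is:
  minimize  11y1 + 5y2 + 12y3
  subject to:
    y1 + y3 >= 4
    y2 + 2y3 >= 4
    y1, y2, y3 >= 0

Solving the primal: x* = (11, 0.5).
  primal value c^T x* = 46.
Solving the dual: y* = (2, 0, 2).
  dual value b^T y* = 46.
Strong duality: c^T x* = b^T y*. Confirmed.

46


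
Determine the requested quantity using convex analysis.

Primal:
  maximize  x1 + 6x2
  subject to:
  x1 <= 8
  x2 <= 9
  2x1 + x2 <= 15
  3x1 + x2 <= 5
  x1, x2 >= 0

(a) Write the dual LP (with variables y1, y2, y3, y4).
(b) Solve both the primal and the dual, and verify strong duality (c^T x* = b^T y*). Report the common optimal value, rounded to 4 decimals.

The standard primal-dual pair for 'max c^T x s.t. A x <= b, x >= 0' is:
  Dual:  min b^T y  s.t.  A^T y >= c,  y >= 0.

So the dual LP is:
  minimize  8y1 + 9y2 + 15y3 + 5y4
  subject to:
    y1 + 2y3 + 3y4 >= 1
    y2 + y3 + y4 >= 6
    y1, y2, y3, y4 >= 0

Solving the primal: x* = (0, 5).
  primal value c^T x* = 30.
Solving the dual: y* = (0, 0, 0, 6).
  dual value b^T y* = 30.
Strong duality: c^T x* = b^T y*. Confirmed.

30


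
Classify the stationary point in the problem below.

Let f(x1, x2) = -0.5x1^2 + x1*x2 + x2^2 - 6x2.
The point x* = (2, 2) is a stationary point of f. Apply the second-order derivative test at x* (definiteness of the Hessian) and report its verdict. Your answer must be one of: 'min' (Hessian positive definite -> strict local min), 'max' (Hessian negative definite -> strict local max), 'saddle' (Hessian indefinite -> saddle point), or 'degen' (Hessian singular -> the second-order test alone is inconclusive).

Compute the Hessian H = grad^2 f:
  H = [[-1, 1], [1, 2]]
Verify stationarity: grad f(x*) = H x* + g = (0, 0).
Eigenvalues of H: -1.3028, 2.3028.
Eigenvalues have mixed signs, so H is indefinite -> x* is a saddle point.

saddle


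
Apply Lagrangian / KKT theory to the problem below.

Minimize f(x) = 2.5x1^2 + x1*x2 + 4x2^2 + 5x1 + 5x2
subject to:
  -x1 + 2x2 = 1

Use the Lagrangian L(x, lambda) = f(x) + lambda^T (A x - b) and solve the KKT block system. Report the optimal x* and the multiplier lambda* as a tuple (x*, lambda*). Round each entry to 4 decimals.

Form the Lagrangian:
  L(x, lambda) = (1/2) x^T Q x + c^T x + lambda^T (A x - b)
Stationarity (grad_x L = 0): Q x + c + A^T lambda = 0.
Primal feasibility: A x = b.

This gives the KKT block system:
  [ Q   A^T ] [ x     ]   [-c ]
  [ A    0  ] [ lambda ] = [ b ]

Solving the linear system:
  x*      = (-1.25, -0.125)
  lambda* = (-1.375)
  f(x*)   = -2.75

x* = (-1.25, -0.125), lambda* = (-1.375)


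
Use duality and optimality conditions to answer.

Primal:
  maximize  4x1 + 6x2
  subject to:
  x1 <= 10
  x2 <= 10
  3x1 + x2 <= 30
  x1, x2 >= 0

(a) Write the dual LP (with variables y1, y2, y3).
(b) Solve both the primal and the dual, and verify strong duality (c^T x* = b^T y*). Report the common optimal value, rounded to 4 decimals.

The standard primal-dual pair for 'max c^T x s.t. A x <= b, x >= 0' is:
  Dual:  min b^T y  s.t.  A^T y >= c,  y >= 0.

So the dual LP is:
  minimize  10y1 + 10y2 + 30y3
  subject to:
    y1 + 3y3 >= 4
    y2 + y3 >= 6
    y1, y2, y3 >= 0

Solving the primal: x* = (6.6667, 10).
  primal value c^T x* = 86.6667.
Solving the dual: y* = (0, 4.6667, 1.3333).
  dual value b^T y* = 86.6667.
Strong duality: c^T x* = b^T y*. Confirmed.

86.6667


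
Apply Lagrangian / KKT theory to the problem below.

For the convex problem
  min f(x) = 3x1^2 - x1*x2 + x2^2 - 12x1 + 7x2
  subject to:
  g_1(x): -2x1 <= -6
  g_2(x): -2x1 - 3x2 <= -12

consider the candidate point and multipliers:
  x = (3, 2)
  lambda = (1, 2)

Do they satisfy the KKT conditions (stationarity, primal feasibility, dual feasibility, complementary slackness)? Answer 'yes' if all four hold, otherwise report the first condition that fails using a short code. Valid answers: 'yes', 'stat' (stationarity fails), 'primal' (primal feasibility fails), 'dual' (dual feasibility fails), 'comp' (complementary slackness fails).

Gradient of f: grad f(x) = Q x + c = (4, 8)
Constraint values g_i(x) = a_i^T x - b_i:
  g_1((3, 2)) = 0
  g_2((3, 2)) = 0
Stationarity residual: grad f(x) + sum_i lambda_i a_i = (-2, 2)
  -> stationarity FAILS
Primal feasibility (all g_i <= 0): OK
Dual feasibility (all lambda_i >= 0): OK
Complementary slackness (lambda_i * g_i(x) = 0 for all i): OK

Verdict: the first failing condition is stationarity -> stat.

stat


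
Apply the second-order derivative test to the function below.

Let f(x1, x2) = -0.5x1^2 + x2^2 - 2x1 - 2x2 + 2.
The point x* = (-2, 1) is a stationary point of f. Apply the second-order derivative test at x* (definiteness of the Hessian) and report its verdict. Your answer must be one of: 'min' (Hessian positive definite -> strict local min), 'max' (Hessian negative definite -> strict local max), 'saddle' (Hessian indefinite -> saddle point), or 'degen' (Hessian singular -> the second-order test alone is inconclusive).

Compute the Hessian H = grad^2 f:
  H = [[-1, 0], [0, 2]]
Verify stationarity: grad f(x*) = H x* + g = (0, 0).
Eigenvalues of H: -1, 2.
Eigenvalues have mixed signs, so H is indefinite -> x* is a saddle point.

saddle


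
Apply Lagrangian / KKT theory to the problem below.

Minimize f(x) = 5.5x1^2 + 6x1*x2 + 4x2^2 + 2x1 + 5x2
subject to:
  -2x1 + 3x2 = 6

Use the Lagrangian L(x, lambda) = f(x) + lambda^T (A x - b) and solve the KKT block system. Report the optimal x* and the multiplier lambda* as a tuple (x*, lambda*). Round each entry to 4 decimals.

Form the Lagrangian:
  L(x, lambda) = (1/2) x^T Q x + c^T x + lambda^T (A x - b)
Stationarity (grad_x L = 0): Q x + c + A^T lambda = 0.
Primal feasibility: A x = b.

This gives the KKT block system:
  [ Q   A^T ] [ x     ]   [-c ]
  [ A    0  ] [ lambda ] = [ b ]

Solving the linear system:
  x*      = (-1.2414, 1.1724)
  lambda* = (-2.3103)
  f(x*)   = 8.6207

x* = (-1.2414, 1.1724), lambda* = (-2.3103)


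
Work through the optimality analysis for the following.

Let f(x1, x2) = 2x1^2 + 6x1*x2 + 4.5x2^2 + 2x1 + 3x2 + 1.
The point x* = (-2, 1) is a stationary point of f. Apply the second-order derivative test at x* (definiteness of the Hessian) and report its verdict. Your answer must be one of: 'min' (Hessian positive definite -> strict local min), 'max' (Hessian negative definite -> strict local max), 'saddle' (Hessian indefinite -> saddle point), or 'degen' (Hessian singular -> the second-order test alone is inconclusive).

Compute the Hessian H = grad^2 f:
  H = [[4, 6], [6, 9]]
Verify stationarity: grad f(x*) = H x* + g = (0, 0).
Eigenvalues of H: 0, 13.
H has a zero eigenvalue (singular; positive semidefinite but not definite), so H is neither positive definite, negative definite, nor indefinite. The second-order test alone is inconclusive -> degen.
(Indeed, f is constant along the null direction of H through x*, so x* is not a strict local extremum.)

degen


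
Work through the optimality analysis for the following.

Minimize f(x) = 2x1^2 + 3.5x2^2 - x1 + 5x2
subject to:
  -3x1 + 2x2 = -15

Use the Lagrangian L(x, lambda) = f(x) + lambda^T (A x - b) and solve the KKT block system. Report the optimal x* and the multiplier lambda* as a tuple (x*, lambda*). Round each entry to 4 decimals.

Form the Lagrangian:
  L(x, lambda) = (1/2) x^T Q x + c^T x + lambda^T (A x - b)
Stationarity (grad_x L = 0): Q x + c + A^T lambda = 0.
Primal feasibility: A x = b.

This gives the KKT block system:
  [ Q   A^T ] [ x     ]   [-c ]
  [ A    0  ] [ lambda ] = [ b ]

Solving the linear system:
  x*      = (3.6582, -2.0127)
  lambda* = (4.5443)
  f(x*)   = 27.2215

x* = (3.6582, -2.0127), lambda* = (4.5443)


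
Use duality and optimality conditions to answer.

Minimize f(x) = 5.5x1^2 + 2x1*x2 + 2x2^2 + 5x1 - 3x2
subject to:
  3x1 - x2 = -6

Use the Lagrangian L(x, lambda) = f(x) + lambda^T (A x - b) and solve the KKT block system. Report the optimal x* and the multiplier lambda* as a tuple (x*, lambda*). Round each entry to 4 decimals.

Form the Lagrangian:
  L(x, lambda) = (1/2) x^T Q x + c^T x + lambda^T (A x - b)
Stationarity (grad_x L = 0): Q x + c + A^T lambda = 0.
Primal feasibility: A x = b.

This gives the KKT block system:
  [ Q   A^T ] [ x     ]   [-c ]
  [ A    0  ] [ lambda ] = [ b ]

Solving the linear system:
  x*      = (-1.3559, 1.9322)
  lambda* = (2.0169)
  f(x*)   = -0.2373

x* = (-1.3559, 1.9322), lambda* = (2.0169)


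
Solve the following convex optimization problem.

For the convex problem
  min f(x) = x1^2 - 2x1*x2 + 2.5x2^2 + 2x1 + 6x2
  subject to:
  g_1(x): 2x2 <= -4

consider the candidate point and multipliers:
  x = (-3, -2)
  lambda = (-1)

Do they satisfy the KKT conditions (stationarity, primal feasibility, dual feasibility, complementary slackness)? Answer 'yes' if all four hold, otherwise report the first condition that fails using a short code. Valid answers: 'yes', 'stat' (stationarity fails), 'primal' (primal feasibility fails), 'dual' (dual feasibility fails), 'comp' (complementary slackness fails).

Gradient of f: grad f(x) = Q x + c = (0, 2)
Constraint values g_i(x) = a_i^T x - b_i:
  g_1((-3, -2)) = 0
Stationarity residual: grad f(x) + sum_i lambda_i a_i = (0, 0)
  -> stationarity OK
Primal feasibility (all g_i <= 0): OK
Dual feasibility (all lambda_i >= 0): FAILS
Complementary slackness (lambda_i * g_i(x) = 0 for all i): OK

Verdict: the first failing condition is dual_feasibility -> dual.

dual


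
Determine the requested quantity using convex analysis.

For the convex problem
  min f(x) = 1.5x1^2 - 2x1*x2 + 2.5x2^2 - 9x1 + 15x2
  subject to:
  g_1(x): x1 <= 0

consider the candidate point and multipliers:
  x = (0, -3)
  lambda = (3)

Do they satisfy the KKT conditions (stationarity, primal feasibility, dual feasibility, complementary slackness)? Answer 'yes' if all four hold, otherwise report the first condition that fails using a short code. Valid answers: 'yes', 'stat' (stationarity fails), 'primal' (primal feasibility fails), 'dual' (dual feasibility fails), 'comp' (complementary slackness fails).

Gradient of f: grad f(x) = Q x + c = (-3, 0)
Constraint values g_i(x) = a_i^T x - b_i:
  g_1((0, -3)) = 0
Stationarity residual: grad f(x) + sum_i lambda_i a_i = (0, 0)
  -> stationarity OK
Primal feasibility (all g_i <= 0): OK
Dual feasibility (all lambda_i >= 0): OK
Complementary slackness (lambda_i * g_i(x) = 0 for all i): OK

Verdict: yes, KKT holds.

yes


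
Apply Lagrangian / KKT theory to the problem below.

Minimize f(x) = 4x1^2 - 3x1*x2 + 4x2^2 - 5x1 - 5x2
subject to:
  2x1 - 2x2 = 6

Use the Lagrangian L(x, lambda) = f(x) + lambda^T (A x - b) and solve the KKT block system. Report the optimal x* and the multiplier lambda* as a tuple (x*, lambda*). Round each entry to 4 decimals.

Form the Lagrangian:
  L(x, lambda) = (1/2) x^T Q x + c^T x + lambda^T (A x - b)
Stationarity (grad_x L = 0): Q x + c + A^T lambda = 0.
Primal feasibility: A x = b.

This gives the KKT block system:
  [ Q   A^T ] [ x     ]   [-c ]
  [ A    0  ] [ lambda ] = [ b ]

Solving the linear system:
  x*      = (2.5, -0.5)
  lambda* = (-8.25)
  f(x*)   = 19.75

x* = (2.5, -0.5), lambda* = (-8.25)


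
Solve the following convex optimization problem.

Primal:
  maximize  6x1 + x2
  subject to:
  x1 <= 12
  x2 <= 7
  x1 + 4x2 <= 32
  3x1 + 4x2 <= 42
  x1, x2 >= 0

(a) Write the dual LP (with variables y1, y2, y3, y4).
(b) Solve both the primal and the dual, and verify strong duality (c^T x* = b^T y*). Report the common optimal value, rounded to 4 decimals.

The standard primal-dual pair for 'max c^T x s.t. A x <= b, x >= 0' is:
  Dual:  min b^T y  s.t.  A^T y >= c,  y >= 0.

So the dual LP is:
  minimize  12y1 + 7y2 + 32y3 + 42y4
  subject to:
    y1 + y3 + 3y4 >= 6
    y2 + 4y3 + 4y4 >= 1
    y1, y2, y3, y4 >= 0

Solving the primal: x* = (12, 1.5).
  primal value c^T x* = 73.5.
Solving the dual: y* = (5.25, 0, 0, 0.25).
  dual value b^T y* = 73.5.
Strong duality: c^T x* = b^T y*. Confirmed.

73.5


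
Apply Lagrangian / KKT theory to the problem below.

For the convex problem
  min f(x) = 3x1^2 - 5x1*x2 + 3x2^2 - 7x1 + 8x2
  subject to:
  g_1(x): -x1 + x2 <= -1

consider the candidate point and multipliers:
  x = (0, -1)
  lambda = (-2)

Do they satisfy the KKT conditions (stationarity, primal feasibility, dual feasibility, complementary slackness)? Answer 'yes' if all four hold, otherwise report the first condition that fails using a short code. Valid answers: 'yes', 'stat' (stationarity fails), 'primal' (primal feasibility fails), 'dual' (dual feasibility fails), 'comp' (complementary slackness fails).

Gradient of f: grad f(x) = Q x + c = (-2, 2)
Constraint values g_i(x) = a_i^T x - b_i:
  g_1((0, -1)) = 0
Stationarity residual: grad f(x) + sum_i lambda_i a_i = (0, 0)
  -> stationarity OK
Primal feasibility (all g_i <= 0): OK
Dual feasibility (all lambda_i >= 0): FAILS
Complementary slackness (lambda_i * g_i(x) = 0 for all i): OK

Verdict: the first failing condition is dual_feasibility -> dual.

dual


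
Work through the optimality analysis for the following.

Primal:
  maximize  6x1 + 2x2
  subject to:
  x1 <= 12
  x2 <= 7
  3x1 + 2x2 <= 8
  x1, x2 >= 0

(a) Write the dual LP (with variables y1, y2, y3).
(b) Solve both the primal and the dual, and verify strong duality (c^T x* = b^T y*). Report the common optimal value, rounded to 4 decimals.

The standard primal-dual pair for 'max c^T x s.t. A x <= b, x >= 0' is:
  Dual:  min b^T y  s.t.  A^T y >= c,  y >= 0.

So the dual LP is:
  minimize  12y1 + 7y2 + 8y3
  subject to:
    y1 + 3y3 >= 6
    y2 + 2y3 >= 2
    y1, y2, y3 >= 0

Solving the primal: x* = (2.6667, 0).
  primal value c^T x* = 16.
Solving the dual: y* = (0, 0, 2).
  dual value b^T y* = 16.
Strong duality: c^T x* = b^T y*. Confirmed.

16


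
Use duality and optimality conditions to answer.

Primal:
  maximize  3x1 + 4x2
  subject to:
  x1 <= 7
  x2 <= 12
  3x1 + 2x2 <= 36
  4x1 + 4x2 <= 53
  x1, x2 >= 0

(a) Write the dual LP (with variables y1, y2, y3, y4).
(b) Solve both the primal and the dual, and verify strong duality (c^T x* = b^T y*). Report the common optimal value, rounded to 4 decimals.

The standard primal-dual pair for 'max c^T x s.t. A x <= b, x >= 0' is:
  Dual:  min b^T y  s.t.  A^T y >= c,  y >= 0.

So the dual LP is:
  minimize  7y1 + 12y2 + 36y3 + 53y4
  subject to:
    y1 + 3y3 + 4y4 >= 3
    y2 + 2y3 + 4y4 >= 4
    y1, y2, y3, y4 >= 0

Solving the primal: x* = (1.25, 12).
  primal value c^T x* = 51.75.
Solving the dual: y* = (0, 1, 0, 0.75).
  dual value b^T y* = 51.75.
Strong duality: c^T x* = b^T y*. Confirmed.

51.75


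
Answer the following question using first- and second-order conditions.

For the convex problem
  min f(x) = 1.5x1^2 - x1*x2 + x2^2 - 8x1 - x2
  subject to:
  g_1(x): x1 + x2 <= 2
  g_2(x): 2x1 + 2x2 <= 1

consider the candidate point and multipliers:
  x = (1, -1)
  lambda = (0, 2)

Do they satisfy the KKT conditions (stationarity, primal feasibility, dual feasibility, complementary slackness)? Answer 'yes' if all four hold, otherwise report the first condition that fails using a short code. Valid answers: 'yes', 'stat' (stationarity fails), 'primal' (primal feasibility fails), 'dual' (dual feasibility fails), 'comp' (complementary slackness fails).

Gradient of f: grad f(x) = Q x + c = (-4, -4)
Constraint values g_i(x) = a_i^T x - b_i:
  g_1((1, -1)) = -2
  g_2((1, -1)) = -1
Stationarity residual: grad f(x) + sum_i lambda_i a_i = (0, 0)
  -> stationarity OK
Primal feasibility (all g_i <= 0): OK
Dual feasibility (all lambda_i >= 0): OK
Complementary slackness (lambda_i * g_i(x) = 0 for all i): FAILS

Verdict: the first failing condition is complementary_slackness -> comp.

comp


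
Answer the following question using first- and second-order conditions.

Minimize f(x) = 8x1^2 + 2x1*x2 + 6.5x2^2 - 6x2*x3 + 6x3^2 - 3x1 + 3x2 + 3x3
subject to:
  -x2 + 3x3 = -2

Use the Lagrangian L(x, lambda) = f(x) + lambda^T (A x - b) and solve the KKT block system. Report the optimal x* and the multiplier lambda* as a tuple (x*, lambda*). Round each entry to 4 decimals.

Form the Lagrangian:
  L(x, lambda) = (1/2) x^T Q x + c^T x + lambda^T (A x - b)
Stationarity (grad_x L = 0): Q x + c + A^T lambda = 0.
Primal feasibility: A x = b.

This gives the KKT block system:
  [ Q   A^T ] [ x     ]   [-c ]
  [ A    0  ] [ lambda ] = [ b ]

Solving the linear system:
  x*      = (0.2583, -0.5661, -0.8554)
  lambda* = (1.2893)
  f(x*)   = -1.2304

x* = (0.2583, -0.5661, -0.8554), lambda* = (1.2893)


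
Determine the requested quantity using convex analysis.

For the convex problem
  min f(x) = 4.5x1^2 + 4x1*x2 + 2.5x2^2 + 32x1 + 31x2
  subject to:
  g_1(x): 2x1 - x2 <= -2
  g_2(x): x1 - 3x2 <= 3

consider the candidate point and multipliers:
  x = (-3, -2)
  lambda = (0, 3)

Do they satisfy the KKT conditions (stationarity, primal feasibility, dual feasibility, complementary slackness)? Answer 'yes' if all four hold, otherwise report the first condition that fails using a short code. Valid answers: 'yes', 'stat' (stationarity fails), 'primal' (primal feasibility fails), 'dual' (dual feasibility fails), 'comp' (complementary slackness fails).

Gradient of f: grad f(x) = Q x + c = (-3, 9)
Constraint values g_i(x) = a_i^T x - b_i:
  g_1((-3, -2)) = -2
  g_2((-3, -2)) = 0
Stationarity residual: grad f(x) + sum_i lambda_i a_i = (0, 0)
  -> stationarity OK
Primal feasibility (all g_i <= 0): OK
Dual feasibility (all lambda_i >= 0): OK
Complementary slackness (lambda_i * g_i(x) = 0 for all i): OK

Verdict: yes, KKT holds.

yes


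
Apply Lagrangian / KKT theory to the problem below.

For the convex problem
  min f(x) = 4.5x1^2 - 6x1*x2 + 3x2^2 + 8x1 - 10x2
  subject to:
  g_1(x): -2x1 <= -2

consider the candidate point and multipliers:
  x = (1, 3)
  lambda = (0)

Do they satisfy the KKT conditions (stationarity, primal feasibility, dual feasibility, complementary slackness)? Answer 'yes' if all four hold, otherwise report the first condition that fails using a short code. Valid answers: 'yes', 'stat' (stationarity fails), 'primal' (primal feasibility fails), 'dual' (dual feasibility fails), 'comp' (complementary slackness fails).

Gradient of f: grad f(x) = Q x + c = (-1, 2)
Constraint values g_i(x) = a_i^T x - b_i:
  g_1((1, 3)) = 0
Stationarity residual: grad f(x) + sum_i lambda_i a_i = (-1, 2)
  -> stationarity FAILS
Primal feasibility (all g_i <= 0): OK
Dual feasibility (all lambda_i >= 0): OK
Complementary slackness (lambda_i * g_i(x) = 0 for all i): OK

Verdict: the first failing condition is stationarity -> stat.

stat


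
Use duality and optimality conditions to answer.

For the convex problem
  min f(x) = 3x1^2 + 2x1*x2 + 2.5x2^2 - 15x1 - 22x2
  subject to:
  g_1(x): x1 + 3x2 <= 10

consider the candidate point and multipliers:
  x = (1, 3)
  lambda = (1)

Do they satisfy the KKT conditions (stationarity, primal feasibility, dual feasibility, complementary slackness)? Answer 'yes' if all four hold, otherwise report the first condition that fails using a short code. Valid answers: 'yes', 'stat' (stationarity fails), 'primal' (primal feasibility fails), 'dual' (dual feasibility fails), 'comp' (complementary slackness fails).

Gradient of f: grad f(x) = Q x + c = (-3, -5)
Constraint values g_i(x) = a_i^T x - b_i:
  g_1((1, 3)) = 0
Stationarity residual: grad f(x) + sum_i lambda_i a_i = (-2, -2)
  -> stationarity FAILS
Primal feasibility (all g_i <= 0): OK
Dual feasibility (all lambda_i >= 0): OK
Complementary slackness (lambda_i * g_i(x) = 0 for all i): OK

Verdict: the first failing condition is stationarity -> stat.

stat


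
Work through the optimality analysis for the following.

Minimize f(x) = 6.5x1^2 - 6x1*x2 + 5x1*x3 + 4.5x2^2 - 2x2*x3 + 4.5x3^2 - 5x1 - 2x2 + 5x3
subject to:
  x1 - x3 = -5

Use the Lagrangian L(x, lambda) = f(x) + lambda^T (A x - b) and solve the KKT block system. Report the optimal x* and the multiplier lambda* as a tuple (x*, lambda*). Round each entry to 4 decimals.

Form the Lagrangian:
  L(x, lambda) = (1/2) x^T Q x + c^T x + lambda^T (A x - b)
Stationarity (grad_x L = 0): Q x + c + A^T lambda = 0.
Primal feasibility: A x = b.

This gives the KKT block system:
  [ Q   A^T ] [ x     ]   [-c ]
  [ A    0  ] [ lambda ] = [ b ]

Solving the linear system:
  x*      = (-2.3839, -0.7857, 2.6161)
  lambda* = (18.1964)
  f(x*)   = 58.7768

x* = (-2.3839, -0.7857, 2.6161), lambda* = (18.1964)


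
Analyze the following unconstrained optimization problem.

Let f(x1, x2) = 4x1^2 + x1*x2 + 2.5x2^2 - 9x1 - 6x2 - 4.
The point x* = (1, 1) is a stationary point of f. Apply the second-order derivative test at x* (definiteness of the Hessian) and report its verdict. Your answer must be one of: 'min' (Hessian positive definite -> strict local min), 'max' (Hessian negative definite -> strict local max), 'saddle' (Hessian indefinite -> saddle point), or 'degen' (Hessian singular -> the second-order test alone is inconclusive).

Compute the Hessian H = grad^2 f:
  H = [[8, 1], [1, 5]]
Verify stationarity: grad f(x*) = H x* + g = (0, 0).
Eigenvalues of H: 4.6972, 8.3028.
Both eigenvalues > 0, so H is positive definite -> x* is a strict local min.

min


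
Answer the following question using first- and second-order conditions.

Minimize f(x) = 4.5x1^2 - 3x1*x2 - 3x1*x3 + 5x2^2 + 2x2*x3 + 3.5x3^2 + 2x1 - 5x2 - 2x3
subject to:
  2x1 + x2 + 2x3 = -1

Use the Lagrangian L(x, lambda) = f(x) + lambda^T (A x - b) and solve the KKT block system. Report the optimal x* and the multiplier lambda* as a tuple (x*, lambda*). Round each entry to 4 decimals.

Form the Lagrangian:
  L(x, lambda) = (1/2) x^T Q x + c^T x + lambda^T (A x - b)
Stationarity (grad_x L = 0): Q x + c + A^T lambda = 0.
Primal feasibility: A x = b.

This gives the KKT block system:
  [ Q   A^T ] [ x     ]   [-c ]
  [ A    0  ] [ lambda ] = [ b ]

Solving the linear system:
  x*      = (-0.4091, 0.3333, -0.2576)
  lambda* = (0.9545)
  f(x*)   = -0.5076

x* = (-0.4091, 0.3333, -0.2576), lambda* = (0.9545)
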